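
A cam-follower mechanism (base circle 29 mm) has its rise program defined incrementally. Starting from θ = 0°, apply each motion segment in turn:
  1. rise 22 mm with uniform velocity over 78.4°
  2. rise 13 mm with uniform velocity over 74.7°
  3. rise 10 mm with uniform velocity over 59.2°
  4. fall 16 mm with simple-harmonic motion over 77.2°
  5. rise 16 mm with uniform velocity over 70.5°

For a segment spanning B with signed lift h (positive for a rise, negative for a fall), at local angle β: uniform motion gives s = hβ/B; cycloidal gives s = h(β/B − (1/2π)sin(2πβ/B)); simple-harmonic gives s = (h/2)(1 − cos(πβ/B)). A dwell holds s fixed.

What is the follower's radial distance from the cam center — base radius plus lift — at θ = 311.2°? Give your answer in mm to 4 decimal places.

seg 1 [0°–78.4°] uniform, h=22: full span → s += 22 → s = 22.0000
seg 2 [78.4°–153.1°] uniform, h=13: full span → s += 13 → s = 35.0000
seg 3 [153.1°–212.3°] uniform, h=10: full span → s += 10 → s = 45.0000
seg 4 [212.3°–289.5°] simple-harmonic, h=-16: full span → s += -16 → s = 29.0000
seg 5 [289.5°–360°] uniform, h=16: θ=311.2° here. β=21.7, B=70.5. 16·21.7/70.5 = 4.9248 → s = 33.9248
radial distance = base radius + s = 29 + 33.9248 = 62.9248

62.9248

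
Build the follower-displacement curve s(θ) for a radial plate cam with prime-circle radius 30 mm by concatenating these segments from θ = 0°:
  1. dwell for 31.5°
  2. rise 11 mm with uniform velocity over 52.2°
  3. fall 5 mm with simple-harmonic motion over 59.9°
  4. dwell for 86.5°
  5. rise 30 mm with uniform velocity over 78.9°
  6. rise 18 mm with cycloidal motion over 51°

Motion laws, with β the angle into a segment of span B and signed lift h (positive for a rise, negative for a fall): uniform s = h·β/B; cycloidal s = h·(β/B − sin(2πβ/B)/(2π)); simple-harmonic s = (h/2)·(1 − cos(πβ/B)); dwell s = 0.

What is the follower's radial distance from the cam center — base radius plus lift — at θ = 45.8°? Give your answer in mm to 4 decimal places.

seg 1 [0°–31.5°] dwell: s stays 0.0000
seg 2 [31.5°–83.7°] uniform, h=11: θ=45.8° here. β=14.3, B=52.2. 11·14.3/52.2 = 3.0134 → s = 3.0134
radial distance = base radius + s = 30 + 3.0134 = 33.0134

33.0134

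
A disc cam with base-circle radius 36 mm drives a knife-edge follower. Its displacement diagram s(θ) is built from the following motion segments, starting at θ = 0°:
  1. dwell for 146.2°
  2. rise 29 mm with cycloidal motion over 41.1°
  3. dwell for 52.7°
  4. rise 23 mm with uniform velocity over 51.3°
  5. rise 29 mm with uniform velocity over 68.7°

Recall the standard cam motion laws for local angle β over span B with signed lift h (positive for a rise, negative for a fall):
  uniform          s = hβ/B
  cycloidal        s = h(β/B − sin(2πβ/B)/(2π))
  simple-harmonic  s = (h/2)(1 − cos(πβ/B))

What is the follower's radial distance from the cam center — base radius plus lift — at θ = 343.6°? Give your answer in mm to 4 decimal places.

seg 1 [0°–146.2°] dwell: s stays 0.0000
seg 2 [146.2°–187.3°] cycloidal, h=29: full span → s += 29 → s = 29.0000
seg 3 [187.3°–240°] dwell: s stays 29.0000
seg 4 [240°–291.3°] uniform, h=23: full span → s += 23 → s = 52.0000
seg 5 [291.3°–360°] uniform, h=29: θ=343.6° here. β=52.3, B=68.7. 29·52.3/68.7 = 22.0771 → s = 74.0771
radial distance = base radius + s = 36 + 74.0771 = 110.0771

110.0771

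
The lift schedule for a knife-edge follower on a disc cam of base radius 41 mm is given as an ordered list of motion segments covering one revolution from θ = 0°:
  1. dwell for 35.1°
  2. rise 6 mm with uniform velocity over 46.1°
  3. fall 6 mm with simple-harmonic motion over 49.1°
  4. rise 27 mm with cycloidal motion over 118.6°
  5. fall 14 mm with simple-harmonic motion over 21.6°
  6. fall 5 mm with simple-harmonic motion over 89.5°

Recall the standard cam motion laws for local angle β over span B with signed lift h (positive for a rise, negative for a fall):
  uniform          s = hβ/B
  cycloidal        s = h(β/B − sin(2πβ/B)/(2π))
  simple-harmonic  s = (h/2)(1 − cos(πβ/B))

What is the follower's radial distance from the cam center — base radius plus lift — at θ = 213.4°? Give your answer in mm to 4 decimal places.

seg 1 [0°–35.1°] dwell: s stays 0.0000
seg 2 [35.1°–81.2°] uniform, h=6: full span → s += 6 → s = 6.0000
seg 3 [81.2°–130.3°] simple-harmonic, h=-6: full span → s += -6 → s = 0.0000
seg 4 [130.3°–248.9°] cycloidal, h=27: θ=213.4° here. β=83.1, B=118.6. 27·(0.7007 − sin(2π·0.7007)/(2π)) = 23.0107 → s = 23.0107
radial distance = base radius + s = 41 + 23.0107 = 64.0107

64.0107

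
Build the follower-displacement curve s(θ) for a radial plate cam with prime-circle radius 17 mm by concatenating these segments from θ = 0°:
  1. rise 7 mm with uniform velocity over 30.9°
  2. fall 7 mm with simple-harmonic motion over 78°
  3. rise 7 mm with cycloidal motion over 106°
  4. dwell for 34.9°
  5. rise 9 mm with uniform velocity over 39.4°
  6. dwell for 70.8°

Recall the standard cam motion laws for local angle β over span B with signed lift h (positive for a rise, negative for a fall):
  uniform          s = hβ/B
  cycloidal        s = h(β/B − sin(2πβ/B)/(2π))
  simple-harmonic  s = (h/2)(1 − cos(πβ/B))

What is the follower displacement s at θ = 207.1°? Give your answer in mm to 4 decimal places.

seg 1 [0°–30.9°] uniform, h=7: full span → s += 7 → s = 7.0000
seg 2 [30.9°–108.9°] simple-harmonic, h=-7: full span → s += -7 → s = 0.0000
seg 3 [108.9°–214.9°] cycloidal, h=7: θ=207.1° here. β=98.2, B=106. 7·(0.9264 − sin(2π·0.9264)/(2π)) = 6.9818 → s = 6.9818

6.9818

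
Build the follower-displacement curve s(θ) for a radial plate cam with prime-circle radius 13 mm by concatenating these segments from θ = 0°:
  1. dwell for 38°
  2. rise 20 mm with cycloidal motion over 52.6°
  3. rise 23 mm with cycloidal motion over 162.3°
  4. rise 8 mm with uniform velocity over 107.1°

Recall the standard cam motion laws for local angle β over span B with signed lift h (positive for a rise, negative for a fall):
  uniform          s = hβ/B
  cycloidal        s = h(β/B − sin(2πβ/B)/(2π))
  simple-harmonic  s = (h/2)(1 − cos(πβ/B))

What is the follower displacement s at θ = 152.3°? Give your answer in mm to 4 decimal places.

seg 1 [0°–38°] dwell: s stays 0.0000
seg 2 [38°–90.6°] cycloidal, h=20: full span → s += 20 → s = 20.0000
seg 3 [90.6°–252.9°] cycloidal, h=23: θ=152.3° here. β=61.7, B=162.3. 23·(0.3802 − sin(2π·0.3802)/(2π)) = 6.2405 → s = 26.2405

26.2405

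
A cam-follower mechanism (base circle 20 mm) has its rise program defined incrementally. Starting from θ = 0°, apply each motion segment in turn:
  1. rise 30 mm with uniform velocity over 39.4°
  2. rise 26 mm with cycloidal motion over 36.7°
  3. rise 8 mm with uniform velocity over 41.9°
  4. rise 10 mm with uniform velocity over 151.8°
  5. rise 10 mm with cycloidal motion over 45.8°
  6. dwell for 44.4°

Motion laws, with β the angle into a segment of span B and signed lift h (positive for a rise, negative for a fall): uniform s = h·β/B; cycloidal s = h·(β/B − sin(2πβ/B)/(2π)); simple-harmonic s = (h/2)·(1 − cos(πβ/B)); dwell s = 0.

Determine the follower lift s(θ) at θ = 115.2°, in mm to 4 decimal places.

seg 1 [0°–39.4°] uniform, h=30: full span → s += 30 → s = 30.0000
seg 2 [39.4°–76.1°] cycloidal, h=26: full span → s += 26 → s = 56.0000
seg 3 [76.1°–118°] uniform, h=8: θ=115.2° here. β=39.1, B=41.9. 8·39.1/41.9 = 7.4654 → s = 63.4654

63.4654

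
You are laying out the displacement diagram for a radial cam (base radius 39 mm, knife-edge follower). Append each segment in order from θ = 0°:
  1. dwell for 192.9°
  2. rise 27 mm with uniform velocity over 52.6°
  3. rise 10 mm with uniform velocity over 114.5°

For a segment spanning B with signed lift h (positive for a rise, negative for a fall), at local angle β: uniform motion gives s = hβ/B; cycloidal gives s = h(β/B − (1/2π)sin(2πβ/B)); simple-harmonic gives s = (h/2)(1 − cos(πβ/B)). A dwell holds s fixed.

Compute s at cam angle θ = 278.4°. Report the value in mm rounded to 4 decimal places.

seg 1 [0°–192.9°] dwell: s stays 0.0000
seg 2 [192.9°–245.5°] uniform, h=27: full span → s += 27 → s = 27.0000
seg 3 [245.5°–360°] uniform, h=10: θ=278.4° here. β=32.9, B=114.5. 10·32.9/114.5 = 2.8734 → s = 29.8734

29.8734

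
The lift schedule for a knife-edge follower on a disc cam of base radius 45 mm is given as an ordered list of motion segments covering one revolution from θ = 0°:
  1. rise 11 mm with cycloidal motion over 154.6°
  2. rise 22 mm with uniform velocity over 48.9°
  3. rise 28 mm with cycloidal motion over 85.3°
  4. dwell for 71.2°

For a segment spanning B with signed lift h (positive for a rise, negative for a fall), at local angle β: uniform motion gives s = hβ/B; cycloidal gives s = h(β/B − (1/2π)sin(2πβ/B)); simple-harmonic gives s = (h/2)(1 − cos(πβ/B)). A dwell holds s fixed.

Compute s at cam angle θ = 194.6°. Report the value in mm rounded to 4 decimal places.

seg 1 [0°–154.6°] cycloidal, h=11: full span → s += 11 → s = 11.0000
seg 2 [154.6°–203.5°] uniform, h=22: θ=194.6° here. β=40, B=48.9. 22·40/48.9 = 17.9959 → s = 28.9959

28.9959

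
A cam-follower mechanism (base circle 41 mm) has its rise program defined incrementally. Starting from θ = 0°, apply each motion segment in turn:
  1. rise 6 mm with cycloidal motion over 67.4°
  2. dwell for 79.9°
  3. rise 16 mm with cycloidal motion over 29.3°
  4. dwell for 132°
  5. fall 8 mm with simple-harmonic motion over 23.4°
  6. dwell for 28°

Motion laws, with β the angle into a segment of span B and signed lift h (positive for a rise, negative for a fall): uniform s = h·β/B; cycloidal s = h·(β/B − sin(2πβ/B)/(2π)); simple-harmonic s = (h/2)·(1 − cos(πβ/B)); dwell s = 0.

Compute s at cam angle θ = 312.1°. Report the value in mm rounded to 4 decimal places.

seg 1 [0°–67.4°] cycloidal, h=6: full span → s += 6 → s = 6.0000
seg 2 [67.4°–147.3°] dwell: s stays 6.0000
seg 3 [147.3°–176.6°] cycloidal, h=16: full span → s += 16 → s = 22.0000
seg 4 [176.6°–308.6°] dwell: s stays 22.0000
seg 5 [308.6°–332°] simple-harmonic, h=-8: θ=312.1° here. β=3.5, B=23.4. -8/2·(1 − cos(π·0.1496)) = -0.4335 → s = 21.5665

21.5665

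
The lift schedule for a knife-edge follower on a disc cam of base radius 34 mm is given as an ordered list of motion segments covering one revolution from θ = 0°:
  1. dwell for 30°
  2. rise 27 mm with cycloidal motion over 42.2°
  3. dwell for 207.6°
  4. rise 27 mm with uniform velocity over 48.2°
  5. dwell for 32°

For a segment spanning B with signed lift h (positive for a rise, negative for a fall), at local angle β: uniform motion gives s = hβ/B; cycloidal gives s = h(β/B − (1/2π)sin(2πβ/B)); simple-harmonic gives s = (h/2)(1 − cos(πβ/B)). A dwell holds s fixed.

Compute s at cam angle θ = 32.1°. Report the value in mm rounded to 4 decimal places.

seg 1 [0°–30°] dwell: s stays 0.0000
seg 2 [30°–72.2°] cycloidal, h=27: θ=32.1° here. β=2.1, B=42.2. 27·(0.0498 − sin(2π·0.0498)/(2π)) = 0.0218 → s = 0.0218

0.0218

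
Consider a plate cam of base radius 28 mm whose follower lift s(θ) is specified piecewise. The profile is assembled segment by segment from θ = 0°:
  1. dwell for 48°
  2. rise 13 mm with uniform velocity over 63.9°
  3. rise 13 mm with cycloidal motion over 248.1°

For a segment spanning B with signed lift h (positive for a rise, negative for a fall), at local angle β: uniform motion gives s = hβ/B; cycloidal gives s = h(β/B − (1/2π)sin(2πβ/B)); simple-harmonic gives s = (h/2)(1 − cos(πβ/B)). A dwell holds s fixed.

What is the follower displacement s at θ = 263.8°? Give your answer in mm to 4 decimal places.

seg 1 [0°–48°] dwell: s stays 0.0000
seg 2 [48°–111.9°] uniform, h=13: full span → s += 13 → s = 13.0000
seg 3 [111.9°–360°] cycloidal, h=13: θ=263.8° here. β=151.9, B=248.1. 13·(0.6123 − sin(2π·0.6123)/(2π)) = 9.3006 → s = 22.3006

22.3006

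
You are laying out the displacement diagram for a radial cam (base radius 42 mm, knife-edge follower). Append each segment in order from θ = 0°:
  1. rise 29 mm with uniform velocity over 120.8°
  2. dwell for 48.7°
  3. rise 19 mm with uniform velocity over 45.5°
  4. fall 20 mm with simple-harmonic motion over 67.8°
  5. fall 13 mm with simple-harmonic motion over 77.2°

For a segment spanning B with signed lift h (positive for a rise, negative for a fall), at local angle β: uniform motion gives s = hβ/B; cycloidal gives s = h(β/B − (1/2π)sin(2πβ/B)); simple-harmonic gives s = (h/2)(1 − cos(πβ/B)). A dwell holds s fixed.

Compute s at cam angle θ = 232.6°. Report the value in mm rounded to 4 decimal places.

seg 1 [0°–120.8°] uniform, h=29: full span → s += 29 → s = 29.0000
seg 2 [120.8°–169.5°] dwell: s stays 29.0000
seg 3 [169.5°–215°] uniform, h=19: full span → s += 19 → s = 48.0000
seg 4 [215°–282.8°] simple-harmonic, h=-20: θ=232.6° here. β=17.6, B=67.8. -20/2·(1 − cos(π·0.2596)) = -3.1451 → s = 44.8549

44.8549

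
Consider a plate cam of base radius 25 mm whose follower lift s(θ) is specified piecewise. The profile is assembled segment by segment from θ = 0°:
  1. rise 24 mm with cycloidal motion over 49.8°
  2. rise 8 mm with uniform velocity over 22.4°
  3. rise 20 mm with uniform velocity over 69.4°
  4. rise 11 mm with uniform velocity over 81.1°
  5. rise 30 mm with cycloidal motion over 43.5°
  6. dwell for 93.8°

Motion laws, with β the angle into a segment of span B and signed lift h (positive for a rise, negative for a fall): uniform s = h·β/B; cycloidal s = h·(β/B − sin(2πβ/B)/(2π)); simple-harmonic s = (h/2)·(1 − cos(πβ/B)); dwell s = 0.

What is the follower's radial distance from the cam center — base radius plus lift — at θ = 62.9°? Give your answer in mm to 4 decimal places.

seg 1 [0°–49.8°] cycloidal, h=24: full span → s += 24 → s = 24.0000
seg 2 [49.8°–72.2°] uniform, h=8: θ=62.9° here. β=13.1, B=22.4. 8·13.1/22.4 = 4.6786 → s = 28.6786
radial distance = base radius + s = 25 + 28.6786 = 53.6786

53.6786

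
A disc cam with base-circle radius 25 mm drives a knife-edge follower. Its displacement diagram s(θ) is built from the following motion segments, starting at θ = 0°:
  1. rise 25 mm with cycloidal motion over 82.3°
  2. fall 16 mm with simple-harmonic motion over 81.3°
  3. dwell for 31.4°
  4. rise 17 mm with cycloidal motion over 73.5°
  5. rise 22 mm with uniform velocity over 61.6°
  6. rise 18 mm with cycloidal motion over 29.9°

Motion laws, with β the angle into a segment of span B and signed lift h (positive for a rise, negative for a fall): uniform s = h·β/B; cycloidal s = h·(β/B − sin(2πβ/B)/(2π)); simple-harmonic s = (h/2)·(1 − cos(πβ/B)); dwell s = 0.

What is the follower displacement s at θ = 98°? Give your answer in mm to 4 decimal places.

seg 1 [0°–82.3°] cycloidal, h=25: full span → s += 25 → s = 25.0000
seg 2 [82.3°–163.6°] simple-harmonic, h=-16: θ=98° here. β=15.7, B=81.3. -16/2·(1 − cos(π·0.1931)) = -1.4276 → s = 23.5724

23.5724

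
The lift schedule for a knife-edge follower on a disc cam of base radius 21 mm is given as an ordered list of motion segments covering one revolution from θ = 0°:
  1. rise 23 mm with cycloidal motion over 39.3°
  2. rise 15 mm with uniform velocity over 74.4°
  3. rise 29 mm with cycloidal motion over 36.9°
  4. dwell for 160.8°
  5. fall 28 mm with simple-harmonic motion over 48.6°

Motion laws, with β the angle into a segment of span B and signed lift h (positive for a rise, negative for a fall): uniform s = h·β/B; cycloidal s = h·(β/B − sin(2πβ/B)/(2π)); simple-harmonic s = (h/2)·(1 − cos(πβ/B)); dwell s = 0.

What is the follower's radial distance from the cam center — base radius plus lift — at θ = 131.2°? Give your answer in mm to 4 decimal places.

seg 1 [0°–39.3°] cycloidal, h=23: full span → s += 23 → s = 23.0000
seg 2 [39.3°–113.7°] uniform, h=15: full span → s += 15 → s = 38.0000
seg 3 [113.7°–150.6°] cycloidal, h=29: θ=131.2° here. β=17.5, B=36.9. 29·(0.4743 − sin(2π·0.4743)/(2π)) = 13.0100 → s = 51.0100
radial distance = base radius + s = 21 + 51.0100 = 72.0100

72.0100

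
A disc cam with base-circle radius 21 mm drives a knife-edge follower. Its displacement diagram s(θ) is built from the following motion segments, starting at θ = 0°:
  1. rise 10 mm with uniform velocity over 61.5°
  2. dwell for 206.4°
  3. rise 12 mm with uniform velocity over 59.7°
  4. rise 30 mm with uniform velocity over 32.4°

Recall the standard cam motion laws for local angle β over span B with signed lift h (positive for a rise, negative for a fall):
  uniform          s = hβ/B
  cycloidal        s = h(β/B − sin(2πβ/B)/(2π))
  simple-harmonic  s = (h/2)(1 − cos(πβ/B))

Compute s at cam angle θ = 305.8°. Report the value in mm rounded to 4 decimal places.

seg 1 [0°–61.5°] uniform, h=10: full span → s += 10 → s = 10.0000
seg 2 [61.5°–267.9°] dwell: s stays 10.0000
seg 3 [267.9°–327.6°] uniform, h=12: θ=305.8° here. β=37.9, B=59.7. 12·37.9/59.7 = 7.6181 → s = 17.6181

17.6181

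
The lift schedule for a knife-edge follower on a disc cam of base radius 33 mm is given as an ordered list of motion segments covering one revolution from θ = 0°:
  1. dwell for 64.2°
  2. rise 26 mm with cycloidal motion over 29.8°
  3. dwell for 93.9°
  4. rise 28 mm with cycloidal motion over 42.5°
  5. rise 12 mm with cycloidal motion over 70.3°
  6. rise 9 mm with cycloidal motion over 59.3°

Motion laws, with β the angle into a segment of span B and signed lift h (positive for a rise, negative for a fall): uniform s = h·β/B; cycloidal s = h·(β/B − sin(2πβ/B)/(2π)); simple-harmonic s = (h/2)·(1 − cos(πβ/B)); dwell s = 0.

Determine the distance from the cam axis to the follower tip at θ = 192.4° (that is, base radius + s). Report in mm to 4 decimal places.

seg 1 [0°–64.2°] dwell: s stays 0.0000
seg 2 [64.2°–94°] cycloidal, h=26: full span → s += 26 → s = 26.0000
seg 3 [94°–187.9°] dwell: s stays 26.0000
seg 4 [187.9°–230.4°] cycloidal, h=28: θ=192.4° here. β=4.5, B=42.5. 28·(0.1059 − sin(2π·0.1059)/(2π)) = 0.2139 → s = 26.2139
radial distance = base radius + s = 33 + 26.2139 = 59.2139

59.2139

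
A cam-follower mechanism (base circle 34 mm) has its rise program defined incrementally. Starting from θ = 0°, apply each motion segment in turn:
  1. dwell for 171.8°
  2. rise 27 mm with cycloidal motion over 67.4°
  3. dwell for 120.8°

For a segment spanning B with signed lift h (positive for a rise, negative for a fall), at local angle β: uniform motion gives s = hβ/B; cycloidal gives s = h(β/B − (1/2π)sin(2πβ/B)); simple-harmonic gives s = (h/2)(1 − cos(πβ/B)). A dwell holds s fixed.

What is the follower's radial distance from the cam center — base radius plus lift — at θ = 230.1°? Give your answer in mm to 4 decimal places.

seg 1 [0°–171.8°] dwell: s stays 0.0000
seg 2 [171.8°–239.2°] cycloidal, h=27: θ=230.1° here. β=58.3, B=67.4. 27·(0.8650 − sin(2π·0.8650)/(2π)) = 26.5782 → s = 26.5782
radial distance = base radius + s = 34 + 26.5782 = 60.5782

60.5782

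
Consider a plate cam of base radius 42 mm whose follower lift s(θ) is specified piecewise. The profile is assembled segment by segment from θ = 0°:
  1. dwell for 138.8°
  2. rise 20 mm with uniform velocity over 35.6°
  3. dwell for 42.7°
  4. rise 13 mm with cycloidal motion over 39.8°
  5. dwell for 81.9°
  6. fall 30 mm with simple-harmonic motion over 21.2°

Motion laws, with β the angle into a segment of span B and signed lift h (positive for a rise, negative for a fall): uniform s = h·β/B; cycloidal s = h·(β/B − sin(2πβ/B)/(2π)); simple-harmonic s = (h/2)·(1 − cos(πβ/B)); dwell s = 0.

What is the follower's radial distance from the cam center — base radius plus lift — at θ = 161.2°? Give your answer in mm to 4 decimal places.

seg 1 [0°–138.8°] dwell: s stays 0.0000
seg 2 [138.8°–174.4°] uniform, h=20: θ=161.2° here. β=22.4, B=35.6. 20·22.4/35.6 = 12.5843 → s = 12.5843
radial distance = base radius + s = 42 + 12.5843 = 54.5843

54.5843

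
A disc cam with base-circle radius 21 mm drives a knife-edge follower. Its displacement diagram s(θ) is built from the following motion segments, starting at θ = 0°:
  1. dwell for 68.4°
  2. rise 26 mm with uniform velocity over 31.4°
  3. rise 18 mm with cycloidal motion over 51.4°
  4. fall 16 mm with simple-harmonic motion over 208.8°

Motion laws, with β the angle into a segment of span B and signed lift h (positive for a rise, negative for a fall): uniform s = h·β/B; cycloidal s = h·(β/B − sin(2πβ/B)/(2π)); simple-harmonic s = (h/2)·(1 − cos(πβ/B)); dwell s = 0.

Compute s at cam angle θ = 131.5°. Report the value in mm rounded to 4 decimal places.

seg 1 [0°–68.4°] dwell: s stays 0.0000
seg 2 [68.4°–99.8°] uniform, h=26: full span → s += 26 → s = 26.0000
seg 3 [99.8°–151.2°] cycloidal, h=18: θ=131.5° here. β=31.7, B=51.4. 18·(0.6167 − sin(2π·0.6167)/(2π)) = 13.0190 → s = 39.0190

39.0190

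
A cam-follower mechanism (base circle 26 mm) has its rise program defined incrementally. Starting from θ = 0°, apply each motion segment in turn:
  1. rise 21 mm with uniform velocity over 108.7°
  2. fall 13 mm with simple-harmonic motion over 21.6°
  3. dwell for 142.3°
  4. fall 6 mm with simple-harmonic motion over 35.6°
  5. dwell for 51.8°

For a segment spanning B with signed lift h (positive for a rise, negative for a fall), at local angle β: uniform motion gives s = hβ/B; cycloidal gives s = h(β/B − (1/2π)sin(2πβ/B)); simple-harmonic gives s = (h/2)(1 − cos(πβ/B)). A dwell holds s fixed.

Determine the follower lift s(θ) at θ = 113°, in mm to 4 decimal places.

seg 1 [0°–108.7°] uniform, h=21: full span → s += 21 → s = 21.0000
seg 2 [108.7°–130.3°] simple-harmonic, h=-13: θ=113° here. β=4.3, B=21.6. -13/2·(1 − cos(π·0.1991)) = -1.2303 → s = 19.7697

19.7697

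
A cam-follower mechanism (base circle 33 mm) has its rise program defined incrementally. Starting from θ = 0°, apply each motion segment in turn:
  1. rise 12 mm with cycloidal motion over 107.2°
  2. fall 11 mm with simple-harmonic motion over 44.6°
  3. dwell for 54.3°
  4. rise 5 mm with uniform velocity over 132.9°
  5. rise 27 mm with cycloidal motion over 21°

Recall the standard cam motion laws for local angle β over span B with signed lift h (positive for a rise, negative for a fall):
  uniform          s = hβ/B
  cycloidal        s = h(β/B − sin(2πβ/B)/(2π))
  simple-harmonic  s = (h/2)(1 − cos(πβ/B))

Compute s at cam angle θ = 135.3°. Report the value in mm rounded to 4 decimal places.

seg 1 [0°–107.2°] cycloidal, h=12: full span → s += 12 → s = 12.0000
seg 2 [107.2°–151.8°] simple-harmonic, h=-11: θ=135.3° here. β=28.1, B=44.6. -11/2·(1 − cos(π·0.6300)) = -7.6850 → s = 4.3150

4.3150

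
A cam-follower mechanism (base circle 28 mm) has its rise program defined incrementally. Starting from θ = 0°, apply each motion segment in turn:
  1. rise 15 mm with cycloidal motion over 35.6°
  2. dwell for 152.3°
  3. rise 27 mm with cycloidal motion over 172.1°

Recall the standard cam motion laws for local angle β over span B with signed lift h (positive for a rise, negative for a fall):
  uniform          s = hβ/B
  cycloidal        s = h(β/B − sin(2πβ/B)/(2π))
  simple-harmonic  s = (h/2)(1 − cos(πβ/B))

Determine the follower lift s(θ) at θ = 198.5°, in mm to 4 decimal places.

seg 1 [0°–35.6°] cycloidal, h=15: full span → s += 15 → s = 15.0000
seg 2 [35.6°–187.9°] dwell: s stays 15.0000
seg 3 [187.9°–360°] cycloidal, h=27: θ=198.5° here. β=10.6, B=172.1. 27·(0.0616 − sin(2π·0.0616)/(2π)) = 0.0412 → s = 15.0412

15.0412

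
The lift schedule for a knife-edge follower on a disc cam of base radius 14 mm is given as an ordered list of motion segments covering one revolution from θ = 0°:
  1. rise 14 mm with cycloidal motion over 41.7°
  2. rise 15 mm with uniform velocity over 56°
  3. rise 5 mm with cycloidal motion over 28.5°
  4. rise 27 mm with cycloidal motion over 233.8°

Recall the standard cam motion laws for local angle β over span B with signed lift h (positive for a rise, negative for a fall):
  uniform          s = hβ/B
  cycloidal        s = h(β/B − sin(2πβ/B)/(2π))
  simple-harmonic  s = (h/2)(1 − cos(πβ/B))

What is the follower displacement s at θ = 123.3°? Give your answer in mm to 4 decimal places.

seg 1 [0°–41.7°] cycloidal, h=14: full span → s += 14 → s = 14.0000
seg 2 [41.7°–97.7°] uniform, h=15: full span → s += 15 → s = 29.0000
seg 3 [97.7°–126.2°] cycloidal, h=5: θ=123.3° here. β=25.6, B=28.5. 5·(0.8982 − sin(2π·0.8982)/(2π)) = 4.9660 → s = 33.9660

33.9660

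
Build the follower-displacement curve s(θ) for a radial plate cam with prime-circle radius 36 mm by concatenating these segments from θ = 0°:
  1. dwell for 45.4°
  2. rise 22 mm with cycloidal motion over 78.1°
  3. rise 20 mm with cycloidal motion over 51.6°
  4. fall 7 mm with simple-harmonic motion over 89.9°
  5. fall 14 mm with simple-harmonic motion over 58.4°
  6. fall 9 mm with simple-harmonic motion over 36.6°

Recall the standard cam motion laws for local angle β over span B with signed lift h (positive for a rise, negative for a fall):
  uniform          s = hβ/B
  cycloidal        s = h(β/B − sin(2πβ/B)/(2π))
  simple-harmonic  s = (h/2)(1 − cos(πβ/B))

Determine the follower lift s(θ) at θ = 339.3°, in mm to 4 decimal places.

seg 1 [0°–45.4°] dwell: s stays 0.0000
seg 2 [45.4°–123.5°] cycloidal, h=22: full span → s += 22 → s = 22.0000
seg 3 [123.5°–175.1°] cycloidal, h=20: full span → s += 20 → s = 42.0000
seg 4 [175.1°–265°] simple-harmonic, h=-7: full span → s += -7 → s = 35.0000
seg 5 [265°–323.4°] simple-harmonic, h=-14: full span → s += -14 → s = 21.0000
seg 6 [323.4°–360°] simple-harmonic, h=-9: θ=339.3° here. β=15.9, B=36.6. -9/2·(1 − cos(π·0.4344)) = -3.5795 → s = 17.4205

17.4205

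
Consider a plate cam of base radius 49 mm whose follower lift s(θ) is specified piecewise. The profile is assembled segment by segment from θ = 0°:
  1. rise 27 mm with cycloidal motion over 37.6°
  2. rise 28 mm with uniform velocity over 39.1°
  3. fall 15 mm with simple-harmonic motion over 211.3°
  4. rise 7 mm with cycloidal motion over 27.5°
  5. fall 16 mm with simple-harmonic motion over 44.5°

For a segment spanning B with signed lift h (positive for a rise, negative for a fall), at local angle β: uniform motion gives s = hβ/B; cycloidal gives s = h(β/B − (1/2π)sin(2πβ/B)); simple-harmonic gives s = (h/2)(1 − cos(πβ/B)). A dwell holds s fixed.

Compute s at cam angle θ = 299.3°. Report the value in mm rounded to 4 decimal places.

seg 1 [0°–37.6°] cycloidal, h=27: full span → s += 27 → s = 27.0000
seg 2 [37.6°–76.7°] uniform, h=28: full span → s += 28 → s = 55.0000
seg 3 [76.7°–288°] simple-harmonic, h=-15: full span → s += -15 → s = 40.0000
seg 4 [288°–315.5°] cycloidal, h=7: θ=299.3° here. β=11.3, B=27.5. 7·(0.4109 − sin(2π·0.4109)/(2π)) = 2.2848 → s = 42.2848

42.2848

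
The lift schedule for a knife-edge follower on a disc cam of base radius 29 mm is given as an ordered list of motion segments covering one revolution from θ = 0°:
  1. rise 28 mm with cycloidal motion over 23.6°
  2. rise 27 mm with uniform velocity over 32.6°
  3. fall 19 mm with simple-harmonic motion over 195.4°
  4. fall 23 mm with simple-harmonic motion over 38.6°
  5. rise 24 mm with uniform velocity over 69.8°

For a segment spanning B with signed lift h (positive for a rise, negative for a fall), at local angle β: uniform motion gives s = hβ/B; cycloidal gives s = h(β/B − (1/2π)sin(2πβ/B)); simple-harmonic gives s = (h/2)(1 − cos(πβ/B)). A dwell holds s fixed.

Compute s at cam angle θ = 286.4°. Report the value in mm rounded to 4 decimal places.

seg 1 [0°–23.6°] cycloidal, h=28: full span → s += 28 → s = 28.0000
seg 2 [23.6°–56.2°] uniform, h=27: full span → s += 27 → s = 55.0000
seg 3 [56.2°–251.6°] simple-harmonic, h=-19: full span → s += -19 → s = 36.0000
seg 4 [251.6°–290.2°] simple-harmonic, h=-23: θ=286.4° here. β=34.8, B=38.6. -23/2·(1 − cos(π·0.9016)) = -22.4544 → s = 13.5456

13.5456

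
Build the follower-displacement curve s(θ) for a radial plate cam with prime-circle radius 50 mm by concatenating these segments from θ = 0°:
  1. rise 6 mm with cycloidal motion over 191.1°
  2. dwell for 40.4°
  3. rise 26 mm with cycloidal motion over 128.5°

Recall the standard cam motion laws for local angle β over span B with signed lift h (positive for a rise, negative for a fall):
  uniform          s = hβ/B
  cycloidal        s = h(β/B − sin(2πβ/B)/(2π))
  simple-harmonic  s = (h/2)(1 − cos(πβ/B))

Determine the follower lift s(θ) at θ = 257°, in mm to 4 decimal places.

seg 1 [0°–191.1°] cycloidal, h=6: full span → s += 6 → s = 6.0000
seg 2 [191.1°–231.5°] dwell: s stays 6.0000
seg 3 [231.5°–360°] cycloidal, h=26: θ=257° here. β=25.5, B=128.5. 26·(0.1984 − sin(2π·0.1984)/(2π)) = 1.2367 → s = 7.2367

7.2367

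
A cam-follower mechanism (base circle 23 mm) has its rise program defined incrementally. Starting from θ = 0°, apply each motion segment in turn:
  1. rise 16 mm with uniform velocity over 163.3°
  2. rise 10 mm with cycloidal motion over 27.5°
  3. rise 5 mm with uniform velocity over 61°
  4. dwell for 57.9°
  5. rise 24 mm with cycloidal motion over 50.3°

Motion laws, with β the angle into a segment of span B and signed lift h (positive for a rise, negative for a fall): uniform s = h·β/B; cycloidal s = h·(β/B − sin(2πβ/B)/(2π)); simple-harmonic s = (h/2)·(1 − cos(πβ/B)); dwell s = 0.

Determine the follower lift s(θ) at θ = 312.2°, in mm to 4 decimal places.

seg 1 [0°–163.3°] uniform, h=16: full span → s += 16 → s = 16.0000
seg 2 [163.3°–190.8°] cycloidal, h=10: full span → s += 10 → s = 26.0000
seg 3 [190.8°–251.8°] uniform, h=5: full span → s += 5 → s = 31.0000
seg 4 [251.8°–309.7°] dwell: s stays 31.0000
seg 5 [309.7°–360°] cycloidal, h=24: θ=312.2° here. β=2.5, B=50.3. 24·(0.0497 − sin(2π·0.0497)/(2π)) = 0.0193 → s = 31.0193

31.0193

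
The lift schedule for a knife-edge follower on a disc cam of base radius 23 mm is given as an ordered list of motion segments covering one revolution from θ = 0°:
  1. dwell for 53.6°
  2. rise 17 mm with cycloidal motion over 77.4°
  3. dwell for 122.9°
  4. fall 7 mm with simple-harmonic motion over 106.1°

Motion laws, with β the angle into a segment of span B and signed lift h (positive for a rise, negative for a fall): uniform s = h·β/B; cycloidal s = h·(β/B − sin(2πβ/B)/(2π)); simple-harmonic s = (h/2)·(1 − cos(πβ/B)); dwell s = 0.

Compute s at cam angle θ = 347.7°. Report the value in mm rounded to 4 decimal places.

seg 1 [0°–53.6°] dwell: s stays 0.0000
seg 2 [53.6°–131°] cycloidal, h=17: full span → s += 17 → s = 17.0000
seg 3 [131°–253.9°] dwell: s stays 17.0000
seg 4 [253.9°–360°] simple-harmonic, h=-7: θ=347.7° here. β=93.8, B=106.1. -7/2·(1 − cos(π·0.8841)) = -6.7704 → s = 10.2296

10.2296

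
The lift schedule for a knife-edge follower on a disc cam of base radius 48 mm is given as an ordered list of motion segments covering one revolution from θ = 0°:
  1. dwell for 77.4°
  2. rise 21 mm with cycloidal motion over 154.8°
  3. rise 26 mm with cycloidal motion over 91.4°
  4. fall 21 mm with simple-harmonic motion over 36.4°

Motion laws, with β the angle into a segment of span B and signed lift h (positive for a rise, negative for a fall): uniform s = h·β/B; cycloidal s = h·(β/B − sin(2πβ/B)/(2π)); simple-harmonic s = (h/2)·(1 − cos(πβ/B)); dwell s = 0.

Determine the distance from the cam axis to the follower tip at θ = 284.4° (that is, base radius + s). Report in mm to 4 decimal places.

seg 1 [0°–77.4°] dwell: s stays 0.0000
seg 2 [77.4°–232.2°] cycloidal, h=21: full span → s += 21 → s = 21.0000
seg 3 [232.2°–323.6°] cycloidal, h=26: θ=284.4° here. β=52.2, B=91.4. 26·(0.5711 − sin(2π·0.5711)/(2π)) = 16.6371 → s = 37.6371
radial distance = base radius + s = 48 + 37.6371 = 85.6371

85.6371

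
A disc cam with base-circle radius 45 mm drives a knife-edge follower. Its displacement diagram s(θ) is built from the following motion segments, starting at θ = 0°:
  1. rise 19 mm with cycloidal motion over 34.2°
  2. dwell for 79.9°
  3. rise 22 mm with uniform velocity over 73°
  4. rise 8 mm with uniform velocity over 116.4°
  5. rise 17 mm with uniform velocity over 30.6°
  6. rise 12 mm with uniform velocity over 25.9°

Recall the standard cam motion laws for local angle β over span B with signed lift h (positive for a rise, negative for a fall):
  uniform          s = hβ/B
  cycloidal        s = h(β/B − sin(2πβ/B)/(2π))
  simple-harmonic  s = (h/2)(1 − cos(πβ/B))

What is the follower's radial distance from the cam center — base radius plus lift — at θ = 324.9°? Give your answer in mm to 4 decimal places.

seg 1 [0°–34.2°] cycloidal, h=19: full span → s += 19 → s = 19.0000
seg 2 [34.2°–114.1°] dwell: s stays 19.0000
seg 3 [114.1°–187.1°] uniform, h=22: full span → s += 22 → s = 41.0000
seg 4 [187.1°–303.5°] uniform, h=8: full span → s += 8 → s = 49.0000
seg 5 [303.5°–334.1°] uniform, h=17: θ=324.9° here. β=21.4, B=30.6. 17·21.4/30.6 = 11.8889 → s = 60.8889
radial distance = base radius + s = 45 + 60.8889 = 105.8889

105.8889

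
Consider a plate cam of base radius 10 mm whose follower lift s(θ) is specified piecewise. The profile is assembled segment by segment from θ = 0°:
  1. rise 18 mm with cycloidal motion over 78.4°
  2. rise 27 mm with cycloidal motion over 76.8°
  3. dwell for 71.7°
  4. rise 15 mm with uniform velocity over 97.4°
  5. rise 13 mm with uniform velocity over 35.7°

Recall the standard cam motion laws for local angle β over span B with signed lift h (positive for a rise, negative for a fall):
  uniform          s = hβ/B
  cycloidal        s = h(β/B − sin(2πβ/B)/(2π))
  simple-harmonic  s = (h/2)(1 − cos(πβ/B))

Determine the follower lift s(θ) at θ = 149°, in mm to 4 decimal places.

seg 1 [0°–78.4°] cycloidal, h=18: full span → s += 18 → s = 18.0000
seg 2 [78.4°–155.2°] cycloidal, h=27: θ=149° here. β=70.6, B=76.8. 27·(0.9193 − sin(2π·0.9193)/(2π)) = 26.9077 → s = 44.9077

44.9077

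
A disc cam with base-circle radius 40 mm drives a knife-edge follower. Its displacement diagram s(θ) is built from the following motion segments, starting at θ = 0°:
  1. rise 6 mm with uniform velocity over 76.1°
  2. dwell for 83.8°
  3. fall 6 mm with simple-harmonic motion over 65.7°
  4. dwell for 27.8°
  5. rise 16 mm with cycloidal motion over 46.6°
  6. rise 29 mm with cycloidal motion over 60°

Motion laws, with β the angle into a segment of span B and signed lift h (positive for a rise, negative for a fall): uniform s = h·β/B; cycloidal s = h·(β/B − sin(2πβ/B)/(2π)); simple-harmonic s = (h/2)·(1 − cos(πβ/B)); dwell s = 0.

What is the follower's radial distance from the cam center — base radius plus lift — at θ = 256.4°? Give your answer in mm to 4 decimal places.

seg 1 [0°–76.1°] uniform, h=6: full span → s += 6 → s = 6.0000
seg 2 [76.1°–159.9°] dwell: s stays 6.0000
seg 3 [159.9°–225.6°] simple-harmonic, h=-6: full span → s += -6 → s = 0.0000
seg 4 [225.6°–253.4°] dwell: s stays 0.0000
seg 5 [253.4°–300°] cycloidal, h=16: θ=256.4° here. β=3, B=46.6. 16·(0.0644 − sin(2π·0.0644)/(2π)) = 0.0279 → s = 0.0279
radial distance = base radius + s = 40 + 0.0279 = 40.0279

40.0279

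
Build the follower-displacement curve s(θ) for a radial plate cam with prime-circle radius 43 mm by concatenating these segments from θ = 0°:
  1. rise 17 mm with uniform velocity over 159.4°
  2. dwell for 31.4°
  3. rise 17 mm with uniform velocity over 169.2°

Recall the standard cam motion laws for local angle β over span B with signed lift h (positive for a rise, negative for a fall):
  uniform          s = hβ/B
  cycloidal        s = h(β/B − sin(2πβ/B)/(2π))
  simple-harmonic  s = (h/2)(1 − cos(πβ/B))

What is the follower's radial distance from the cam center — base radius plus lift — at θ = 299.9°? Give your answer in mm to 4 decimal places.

seg 1 [0°–159.4°] uniform, h=17: full span → s += 17 → s = 17.0000
seg 2 [159.4°–190.8°] dwell: s stays 17.0000
seg 3 [190.8°–360°] uniform, h=17: θ=299.9° here. β=109.1, B=169.2. 17·109.1/169.2 = 10.9616 → s = 27.9616
radial distance = base radius + s = 43 + 27.9616 = 70.9616

70.9616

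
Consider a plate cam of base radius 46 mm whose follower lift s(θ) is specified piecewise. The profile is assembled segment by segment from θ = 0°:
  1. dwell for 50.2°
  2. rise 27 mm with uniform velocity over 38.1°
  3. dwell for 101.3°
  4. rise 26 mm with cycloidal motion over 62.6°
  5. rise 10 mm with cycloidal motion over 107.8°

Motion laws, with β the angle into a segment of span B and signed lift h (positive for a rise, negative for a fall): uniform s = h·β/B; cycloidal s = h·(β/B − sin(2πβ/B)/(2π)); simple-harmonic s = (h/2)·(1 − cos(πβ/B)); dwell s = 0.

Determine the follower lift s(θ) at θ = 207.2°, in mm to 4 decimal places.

seg 1 [0°–50.2°] dwell: s stays 0.0000
seg 2 [50.2°–88.3°] uniform, h=27: full span → s += 27 → s = 27.0000
seg 3 [88.3°–189.6°] dwell: s stays 27.0000
seg 4 [189.6°–252.2°] cycloidal, h=26: θ=207.2° here. β=17.6, B=62.6. 26·(0.2812 − sin(2π·0.2812)/(2π)) = 3.2509 → s = 30.2509

30.2509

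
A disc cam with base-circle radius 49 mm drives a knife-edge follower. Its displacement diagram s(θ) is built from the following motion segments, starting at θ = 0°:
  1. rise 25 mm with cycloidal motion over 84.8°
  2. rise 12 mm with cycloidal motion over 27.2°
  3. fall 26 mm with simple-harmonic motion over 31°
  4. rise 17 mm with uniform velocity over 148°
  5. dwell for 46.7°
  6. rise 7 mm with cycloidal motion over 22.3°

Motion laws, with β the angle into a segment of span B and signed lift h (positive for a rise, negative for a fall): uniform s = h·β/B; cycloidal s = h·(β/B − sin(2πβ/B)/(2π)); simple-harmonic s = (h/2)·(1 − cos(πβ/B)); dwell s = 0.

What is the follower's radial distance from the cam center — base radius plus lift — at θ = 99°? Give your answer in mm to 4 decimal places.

seg 1 [0°–84.8°] cycloidal, h=25: full span → s += 25 → s = 25.0000
seg 2 [84.8°–112°] cycloidal, h=12: θ=99° here. β=14.2, B=27.2. 12·(0.5221 − sin(2π·0.5221)/(2π)) = 6.5286 → s = 31.5286
radial distance = base radius + s = 49 + 31.5286 = 80.5286

80.5286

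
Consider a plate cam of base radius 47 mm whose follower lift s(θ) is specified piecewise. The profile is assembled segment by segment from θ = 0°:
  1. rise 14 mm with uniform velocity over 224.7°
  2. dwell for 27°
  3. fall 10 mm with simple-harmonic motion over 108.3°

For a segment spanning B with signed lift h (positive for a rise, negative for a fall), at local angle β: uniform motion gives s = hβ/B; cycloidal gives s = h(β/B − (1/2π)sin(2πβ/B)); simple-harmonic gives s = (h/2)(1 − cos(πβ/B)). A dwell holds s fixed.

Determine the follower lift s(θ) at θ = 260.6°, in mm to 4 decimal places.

seg 1 [0°–224.7°] uniform, h=14: full span → s += 14 → s = 14.0000
seg 2 [224.7°–251.7°] dwell: s stays 14.0000
seg 3 [251.7°–360°] simple-harmonic, h=-10: θ=260.6° here. β=8.9, B=108.3. -10/2·(1 − cos(π·0.0822)) = -0.1657 → s = 13.8343

13.8343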